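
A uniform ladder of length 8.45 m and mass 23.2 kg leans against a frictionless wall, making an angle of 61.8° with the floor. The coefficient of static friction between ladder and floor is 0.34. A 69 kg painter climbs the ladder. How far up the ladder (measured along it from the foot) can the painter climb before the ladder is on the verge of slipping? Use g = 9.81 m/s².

Take moments about the foot of the ladder.
Ladder weight 23.2×9.81 = 227.6 N acts at 4.225 m along the ladder; its horizontal arm is 4.225·cos61.8° = 1.997 m → τ = 454.5 N·m clockwise.
Painter weight 69×9.81 = 676.9 N at distance d → arm d·cos61.8° → τ = 676.9·d·0.4726 clockwise.
Wall normal N at the top has arm L sinθ = 7.447 m counterclockwise, so Στ = 0 gives N·7.447 = 454.5 + 319.9·d.
ΣFy = 0 ⇒ N_floor = 904.5 N, so the maximum friction is μ_s·N_floor = 0.34×904.5 = 307.5 N. ΣFx = 0 ⇒ N_wall = f, so at the slipping point N = 307.5 N.
Substituting: 307.5×7.447 = 454.5 + 319.9·d ⇒ d = (2290 − 454.5) / 319.9 = 5.74 m.

d ≈ 5.74 m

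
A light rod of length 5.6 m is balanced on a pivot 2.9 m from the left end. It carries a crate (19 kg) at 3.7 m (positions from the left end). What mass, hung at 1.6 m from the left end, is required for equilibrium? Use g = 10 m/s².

About the pivot (at 2.9 m from the left end):
Crate: 19 × 10 = 190 N down at 3.7 m → arm 0.8 m, τ = 190 × 0.8 = 152 N·m clockwise.
Net moment of known loads = 152 N·m clockwise.
An unknown mass m at 1.6 m has arm 1.3 m; its moment is m·g·1.3 counterclockwise.
For rotational equilibrium, m × 10 × 1.3 = 152, so m = 152 / (10 × 1.3) = 11.7 kg.

m ≈ 11.7 kg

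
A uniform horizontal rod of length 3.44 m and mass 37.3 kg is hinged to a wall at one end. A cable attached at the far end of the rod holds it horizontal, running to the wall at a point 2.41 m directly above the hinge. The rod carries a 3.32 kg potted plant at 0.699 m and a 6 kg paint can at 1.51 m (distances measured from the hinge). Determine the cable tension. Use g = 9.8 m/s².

Sum moments about the hinge (the unknown hinge reaction has zero arm there).
Beam weight: 37.3 × 9.8 = 365.5 N down at 1.72 m → arm 1.72 m, τ = 365.5 × 1.72 = 628.7 N·m clockwise.
Potted plant: 3.32 × 9.8 = 32.54 N down at 0.699 m → arm 0.699 m, τ = 32.54 × 0.699 = 22.75 N·m clockwise.
Paint can: 6 × 9.8 = 58.8 N down at 1.51 m → arm 1.51 m, τ = 58.8 × 1.51 = 88.79 N·m clockwise.
Total clockwise load moment = 740.2 N·m.
The cable tension T acts at 3.44 m; only its component perpendicular to the rod, T sinθ, produces torque. sinθ = h/√(h²+d²) = 2.41/√(2.41²+3.44²) = 0.5738.
Balancing moments: T × 3.44 × 0.5738 = 740.2, giving T = 740.2 / 1.974 = 375 N.

T ≈ 375 N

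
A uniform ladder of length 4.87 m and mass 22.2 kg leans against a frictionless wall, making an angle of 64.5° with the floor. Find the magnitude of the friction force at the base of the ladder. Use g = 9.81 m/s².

Taking torques about the foot of the ladder:
Ladder weight 22.2×9.81 = 217.8 N acts at 2.435 m along the ladder; its horizontal arm is 2.435·cos64.5° = 1.048 m → τ = 228.3 N·m clockwise.
Wall normal N acts horizontally at the top; its moment arm is the height L sinθ = 4.87·sin64.5° = 4.396 m, counterclockwise.
For rotational equilibrium, N × 4.396 = 228.3, so N = 51.9 N.
ΣFx = 0: friction at the foot balances the wall's push, so f = N_wall = 51.9 N.

f ≈ 51.9 N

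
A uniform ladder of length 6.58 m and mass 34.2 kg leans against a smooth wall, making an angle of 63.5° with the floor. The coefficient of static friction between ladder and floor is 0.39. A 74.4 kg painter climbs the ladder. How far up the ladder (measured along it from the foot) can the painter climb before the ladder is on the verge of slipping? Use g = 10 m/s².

d ≈ 6 m

Take moments about the foot of the ladder.
Ladder weight 34.2×10 = 342 N acts at 3.29 m along the ladder; its horizontal arm is 3.29·cos63.5° = 1.468 m → τ = 502.1 N·m clockwise.
Painter weight 74.4×10 = 744 N at distance d → arm d·cos63.5° → τ = 744·d·0.4462 clockwise.
Wall normal N at the top has arm L sinθ = 5.889 m counterclockwise, so Στ = 0 gives N·5.889 = 502.1 + 332·d.
ΣFy = 0 ⇒ N_floor = 1086 N, so the maximum friction is μ_s·N_floor = 0.39×1086 = 423.5 N. ΣFx = 0 ⇒ N_wall = f, so at the slipping point N = 423.5 N.
Substituting: 423.5×5.889 = 502.1 + 332·d ⇒ d = (2494 − 502.1) / 332 = 6 m.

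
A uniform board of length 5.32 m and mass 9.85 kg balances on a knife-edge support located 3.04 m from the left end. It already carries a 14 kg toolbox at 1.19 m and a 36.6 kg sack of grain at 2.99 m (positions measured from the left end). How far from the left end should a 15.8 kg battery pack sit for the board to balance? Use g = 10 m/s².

Choose the knife-edge support (at 3.04 m from the left end) as the axis so the support reaction has zero arm there.
Beam weight: 9.85 × 10 = 98.5 N down at 2.66 m → arm 0.38 m, τ = 98.5 × 0.38 = 37.43 N·m counterclockwise.
Toolbox: 14 × 10 = 140 N down at 1.19 m → arm 1.85 m, τ = 140 × 1.85 = 259 N·m counterclockwise.
Sack of grain: 36.6 × 10 = 366 N down at 2.99 m → arm 0.05 m, τ = 366 × 0.05 = 18.3 N·m counterclockwise.
Net moment of existing loads = 314.7 N·m counterclockwise.
The battery pack weighs 15.8 × 10 = 158 N and must supply an equal clockwise moment, so its lever arm about the knife-edge support is 314.7 / 158 = 1.99 m.
That puts it at 3.04 + 1.99 = 5.03 m from the left end.

x ≈ 5.03 m from the left end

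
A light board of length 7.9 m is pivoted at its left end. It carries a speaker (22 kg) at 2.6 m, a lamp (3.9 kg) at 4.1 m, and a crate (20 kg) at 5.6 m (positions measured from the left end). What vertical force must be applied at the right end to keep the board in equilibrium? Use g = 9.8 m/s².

F ≈ 230 N

Choose the left end as the axis so the unknown pivot reaction has zero arm there.
Speaker: 22 × 9.8 = 215.6 N down at 2.6 m → arm 2.6 m, τ = 215.6 × 2.6 = 560.6 N·m clockwise.
Lamp: 3.9 × 9.8 = 38.22 N down at 4.1 m → arm 4.1 m, τ = 38.22 × 4.1 = 156.7 N·m clockwise.
Crate: 20 × 9.8 = 196 N down at 5.6 m → arm 5.6 m, τ = 196 × 5.6 = 1098 N·m clockwise.
Net moment of the loads = 1815 N·m clockwise.
The upward force F acts at the right end, arm 7.9 m, giving F × 7.9 counterclockwise.
Setting net torque to zero: F × 7.9 = 1815 → F = 1815 / 7.9 = 230 N.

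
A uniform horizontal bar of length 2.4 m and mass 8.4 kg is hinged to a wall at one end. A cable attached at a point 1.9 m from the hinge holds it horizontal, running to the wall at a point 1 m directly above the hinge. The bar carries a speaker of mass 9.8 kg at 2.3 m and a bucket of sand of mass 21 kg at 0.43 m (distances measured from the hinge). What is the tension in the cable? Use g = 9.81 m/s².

About the hinge:
Beam weight: 8.4 × 9.81 = 82.4 N down at 1.2 m → arm 1.2 m, τ = 82.4 × 1.2 = 98.88 N·m clockwise.
Speaker: 9.8 × 9.81 = 96.14 N down at 2.3 m → arm 2.3 m, τ = 96.14 × 2.3 = 221.1 N·m clockwise.
Bucket of sand: 21 × 9.81 = 206 N down at 0.43 m → arm 0.43 m, τ = 206 × 0.43 = 88.58 N·m clockwise.
Total clockwise load moment = 408.6 N·m.
The cable tension T acts at 1.9 m; only its component perpendicular to the bar, T sinθ, produces torque. sinθ = h/√(h²+d²) = 1/√(1²+1.9²) = 0.4657.
Balancing moments: T × 1.9 × 0.4657 = 408.6, giving T = 408.6 / 0.8848 = 462 N.

T ≈ 462 N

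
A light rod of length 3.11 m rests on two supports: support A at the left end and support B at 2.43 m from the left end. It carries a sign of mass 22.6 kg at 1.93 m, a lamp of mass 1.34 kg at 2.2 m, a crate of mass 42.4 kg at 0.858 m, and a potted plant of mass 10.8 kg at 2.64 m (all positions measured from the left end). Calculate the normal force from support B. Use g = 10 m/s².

R_B ≈ 459 N

Choose support A as the axis so its reaction then has zero moment arm.
Sign: 22.6 × 10 = 226 N down at 1.93 m → arm 1.93 m, τ = 226 × 1.93 = 436.2 N·m clockwise.
Lamp: 1.34 × 10 = 13.4 N down at 2.2 m → arm 2.2 m, τ = 13.4 × 2.2 = 29.48 N·m clockwise.
Crate: 42.4 × 10 = 424 N down at 0.858 m → arm 0.858 m, τ = 424 × 0.858 = 363.8 N·m clockwise.
Potted plant: 10.8 × 10 = 108 N down at 2.64 m → arm 2.64 m, τ = 108 × 2.64 = 285.1 N·m clockwise.
Net load moment about support A = 1115 N·m clockwise.
Reaction R at support B is upward at 2.43 m, arm 2.43 m → moment R × 2.43 counterclockwise.
For rotational equilibrium, R × 2.43 = 1115, so R = 459 N.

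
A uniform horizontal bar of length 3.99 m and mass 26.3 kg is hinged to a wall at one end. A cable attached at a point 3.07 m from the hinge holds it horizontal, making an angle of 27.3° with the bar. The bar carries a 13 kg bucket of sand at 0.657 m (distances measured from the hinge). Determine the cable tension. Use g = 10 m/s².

T ≈ 433 N

Taking torques about the hinge:
Beam weight: 26.3 × 10 = 263 N down at 1.995 m → arm 1.995 m, τ = 263 × 1.995 = 524.7 N·m clockwise.
Bucket of sand: 13 × 10 = 130 N down at 0.657 m → arm 0.657 m, τ = 130 × 0.657 = 85.41 N·m clockwise.
Total clockwise load moment = 610.1 N·m.
The cable tension T acts at 3.07 m; only its component perpendicular to the bar, T sinθ, produces torque. sin 27.3° = 0.4586.
Στ = 0 ⇒ T × 3.07 × 0.4586 = 610.1 ⇒ T = 610.1 / 1.408 = 433 N.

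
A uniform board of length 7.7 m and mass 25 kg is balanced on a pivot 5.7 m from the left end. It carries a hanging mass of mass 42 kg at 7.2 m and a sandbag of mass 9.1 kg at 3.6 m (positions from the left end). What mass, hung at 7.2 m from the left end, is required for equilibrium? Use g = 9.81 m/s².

Taking torques about the pivot (at 5.7 m from the left end):
Beam weight: 25 × 9.81 = 245.2 N down at 3.85 m → arm 1.85 m, τ = 245.2 × 1.85 = 453.6 N·m counterclockwise.
Hanging mass: 42 × 9.81 = 412 N down at 7.2 m → arm 1.5 m, τ = 412 × 1.5 = 618 N·m clockwise.
Sandbag: 9.1 × 9.81 = 89.27 N down at 3.6 m → arm 2.1 m, τ = 89.27 × 2.1 = 187.5 N·m counterclockwise.
Net moment of known loads = 23.1 N·m counterclockwise.
An unknown mass m at 7.2 m has arm 1.5 m; its moment is m·g·1.5 clockwise.
For rotational equilibrium, m × 9.81 × 1.5 = 23.1, so m = 23.1 / (9.81 × 1.5) = 1.57 kg.

m ≈ 1.57 kg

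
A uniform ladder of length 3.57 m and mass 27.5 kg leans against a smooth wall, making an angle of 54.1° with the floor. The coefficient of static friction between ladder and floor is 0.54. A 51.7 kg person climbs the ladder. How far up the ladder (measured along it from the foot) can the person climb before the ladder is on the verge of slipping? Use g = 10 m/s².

d ≈ 3.13 m

Take moments about the foot of the ladder.
Ladder weight 27.5×10 = 275 N acts at 1.785 m along the ladder; its horizontal arm is 1.785·cos54.1° = 1.047 m → τ = 287.9 N·m clockwise.
Person weight 51.7×10 = 517 N at distance d → arm d·cos54.1° → τ = 517·d·0.5864 clockwise.
Wall normal N at the top has arm L sinθ = 2.892 m counterclockwise, so Στ = 0 gives N·2.892 = 287.9 + 303.2·d.
ΣFy = 0 ⇒ N_floor = 792 N, so the maximum friction is μ_s·N_floor = 0.54×792 = 427.7 N. ΣFx = 0 ⇒ N_wall = f, so at the slipping point N = 427.7 N.
Substituting: 427.7×2.892 = 287.9 + 303.2·d ⇒ d = (1237 − 287.9) / 303.2 = 3.13 m.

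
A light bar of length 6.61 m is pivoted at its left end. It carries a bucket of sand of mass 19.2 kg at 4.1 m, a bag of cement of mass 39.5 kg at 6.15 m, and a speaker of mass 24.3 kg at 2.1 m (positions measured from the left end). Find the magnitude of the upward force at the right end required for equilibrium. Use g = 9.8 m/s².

Sum moments about the left end (the unknown pivot reaction has zero arm there).
Bucket of sand: 19.2 × 9.8 = 188.2 N down at 4.1 m → arm 4.1 m, τ = 188.2 × 4.1 = 771.6 N·m clockwise.
Bag of cement: 39.5 × 9.8 = 387.1 N down at 6.15 m → arm 6.15 m, τ = 387.1 × 6.15 = 2381 N·m clockwise.
Speaker: 24.3 × 9.8 = 238.1 N down at 2.1 m → arm 2.1 m, τ = 238.1 × 2.1 = 500 N·m clockwise.
Net moment of the loads = 3653 N·m clockwise.
The upward force F acts at the right end, arm 6.61 m, giving F × 6.61 counterclockwise.
Στ = 0 ⇒ F × 6.61 = 3653 ⇒ F = 3653 / 6.61 = 553 N.

F ≈ 553 N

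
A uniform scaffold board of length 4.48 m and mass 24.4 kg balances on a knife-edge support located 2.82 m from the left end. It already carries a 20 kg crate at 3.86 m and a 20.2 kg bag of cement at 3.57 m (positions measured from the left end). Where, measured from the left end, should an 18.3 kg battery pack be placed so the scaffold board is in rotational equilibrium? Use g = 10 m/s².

Sum moments about the knife-edge support (at 2.82 m from the left end) (the support reaction has zero arm there).
Beam weight: 24.4 × 10 = 244 N down at 2.24 m → arm 0.58 m, τ = 244 × 0.58 = 141.5 N·m counterclockwise.
Crate: 20 × 10 = 200 N down at 3.86 m → arm 1.04 m, τ = 200 × 1.04 = 208 N·m clockwise.
Bag of cement: 20.2 × 10 = 202 N down at 3.57 m → arm 0.75 m, τ = 202 × 0.75 = 151.5 N·m clockwise.
Net moment of existing loads = 218 N·m clockwise.
The battery pack weighs 18.3 × 10 = 183 N and must supply an equal counterclockwise moment, so its lever arm about the knife-edge support is 218 / 183 = 1.19 m.
That puts it at 2.82 − 1.19 = 1.63 m from the left end.

x ≈ 1.63 m from the left end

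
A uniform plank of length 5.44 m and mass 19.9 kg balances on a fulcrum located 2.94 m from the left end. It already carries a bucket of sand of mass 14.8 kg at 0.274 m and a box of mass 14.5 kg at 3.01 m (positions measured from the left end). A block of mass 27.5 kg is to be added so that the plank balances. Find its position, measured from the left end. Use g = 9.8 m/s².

About the fulcrum (at 2.94 m from the left end):
Beam weight: 19.9 × 9.8 = 195 N down at 2.72 m → arm 0.22 m, τ = 195 × 0.22 = 42.9 N·m counterclockwise.
Bucket of sand: 14.8 × 9.8 = 145 N down at 0.274 m → arm 2.666 m, τ = 145 × 2.666 = 386.6 N·m counterclockwise.
Box: 14.5 × 9.8 = 142.1 N down at 3.01 m → arm 0.07 m, τ = 142.1 × 0.07 = 9.947 N·m clockwise.
Net moment of existing loads = 419.6 N·m counterclockwise.
The block weighs 27.5 × 9.8 = 269.5 N and must supply an equal clockwise moment, so its lever arm about the fulcrum is 419.6 / 269.5 = 1.56 m.
That puts it at 2.94 + 1.56 = 4.5 m from the left end.

x ≈ 4.5 m from the left end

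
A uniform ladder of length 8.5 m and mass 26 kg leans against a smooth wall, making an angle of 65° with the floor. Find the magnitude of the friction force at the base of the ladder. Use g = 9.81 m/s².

f ≈ 59.5 N

Taking torques about the foot of the ladder:
Ladder weight 26×9.81 = 255.1 N acts at 4.25 m along the ladder; its horizontal arm is 4.25·cos65° = 1.796 m → τ = 458.2 N·m clockwise.
Wall normal N acts horizontally at the top; its moment arm is the height L sinθ = 8.5·sin65° = 7.704 m, counterclockwise.
Setting net torque to zero: N × 7.704 = 458.2 → N = 59.5 N.
ΣFx = 0: friction at the foot balances the wall's push, so f = N_wall = 59.5 N.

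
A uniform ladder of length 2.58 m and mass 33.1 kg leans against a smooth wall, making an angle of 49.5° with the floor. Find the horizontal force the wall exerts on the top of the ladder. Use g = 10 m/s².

N_wall ≈ 141 N

Choose the foot of the ladder as the axis so the floor normal and friction both act there and drop out.
Ladder weight 33.1×10 = 331 N acts at 1.29 m along the ladder; its horizontal arm is 1.29·cos49.5° = 0.8378 m → τ = 277.3 N·m clockwise.
Wall normal N acts horizontally at the top; its moment arm is the height L sinθ = 2.58·sin49.5° = 1.962 m, counterclockwise.
Setting net torque to zero: N × 1.962 = 277.3 → N = 141 N.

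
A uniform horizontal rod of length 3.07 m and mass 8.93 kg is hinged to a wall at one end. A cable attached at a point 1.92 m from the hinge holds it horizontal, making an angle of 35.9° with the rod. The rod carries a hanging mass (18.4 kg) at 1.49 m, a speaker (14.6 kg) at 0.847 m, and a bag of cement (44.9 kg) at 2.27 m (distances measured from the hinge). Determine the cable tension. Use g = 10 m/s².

T ≈ 1380 N

Take moments about the hinge.
Beam weight: 8.93 × 10 = 89.3 N down at 1.535 m → arm 1.535 m, τ = 89.3 × 1.535 = 137.1 N·m clockwise.
Hanging mass: 18.4 × 10 = 184 N down at 1.49 m → arm 1.49 m, τ = 184 × 1.49 = 274.2 N·m clockwise.
Speaker: 14.6 × 10 = 146 N down at 0.847 m → arm 0.847 m, τ = 146 × 0.847 = 123.7 N·m clockwise.
Bag of cement: 44.9 × 10 = 449 N down at 2.27 m → arm 2.27 m, τ = 449 × 2.27 = 1019 N·m clockwise.
Total clockwise load moment = 1554 N·m.
The cable tension T acts at 1.92 m; only its component perpendicular to the rod, T sinθ, produces torque. sin 35.9° = 0.5864.
Balancing moments: T × 1.92 × 0.5864 = 1554, giving T = 1554 / 1.126 = 1380 N.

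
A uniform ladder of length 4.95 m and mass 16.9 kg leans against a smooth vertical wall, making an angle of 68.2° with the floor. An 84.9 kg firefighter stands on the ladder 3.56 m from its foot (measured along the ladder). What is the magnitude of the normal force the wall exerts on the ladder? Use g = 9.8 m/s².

N_wall ≈ 272 N

Sum moments about the foot of the ladder (the floor normal and friction both act there and drop out).
Ladder weight 16.9×9.8 = 165.6 N acts at 2.475 m along the ladder; its horizontal arm is 2.475·cos68.2° = 0.9191 m → τ = 152.2 N·m clockwise.
Firefighter: 84.9×9.8 = 832 N at 3.56 m → arm 1.322 m → τ = 1100 N·m clockwise.
Wall normal N acts horizontally at the top; its moment arm is the height L sinθ = 4.95·sin68.2° = 4.596 m, counterclockwise.
Balancing moments: N × 4.596 = 1252, giving N = 272 N.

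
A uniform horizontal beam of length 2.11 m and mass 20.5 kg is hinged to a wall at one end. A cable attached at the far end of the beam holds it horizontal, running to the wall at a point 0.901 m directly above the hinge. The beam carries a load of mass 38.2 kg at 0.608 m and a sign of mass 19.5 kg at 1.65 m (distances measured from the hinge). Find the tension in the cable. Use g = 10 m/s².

About the hinge:
Beam weight: 20.5 × 10 = 205 N down at 1.055 m → arm 1.055 m, τ = 205 × 1.055 = 216.3 N·m clockwise.
Load: 38.2 × 10 = 382 N down at 0.608 m → arm 0.608 m, τ = 382 × 0.608 = 232.3 N·m clockwise.
Sign: 19.5 × 10 = 195 N down at 1.65 m → arm 1.65 m, τ = 195 × 1.65 = 321.8 N·m clockwise.
Total clockwise load moment = 770.4 N·m.
The cable tension T acts at 2.11 m; only its component perpendicular to the beam, T sinθ, produces torque. sinθ = h/√(h²+d²) = 0.901/√(0.901²+2.11²) = 0.3927.
Στ = 0 ⇒ T × 2.11 × 0.3927 = 770.4 ⇒ T = 770.4 / 0.8286 = 930 N.

T ≈ 930 N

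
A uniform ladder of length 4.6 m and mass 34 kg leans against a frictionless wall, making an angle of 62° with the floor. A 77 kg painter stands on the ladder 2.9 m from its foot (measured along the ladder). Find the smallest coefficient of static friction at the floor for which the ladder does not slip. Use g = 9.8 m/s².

Choose the foot of the ladder as the axis so the floor normal and friction both act there and drop out.
Ladder weight 34×9.8 = 333.2 N acts at 2.3 m along the ladder; its horizontal arm is 2.3·cos62° = 1.08 m → τ = 359.9 N·m clockwise.
Painter: 77×9.8 = 754.6 N at 2.9 m → arm 1.361 m → τ = 1027 N·m clockwise.
Wall normal N acts horizontally at the top; its moment arm is the height L sinθ = 4.6·sin62° = 4.062 m, counterclockwise.
Στ = 0 ⇒ N × 4.062 = 1387 ⇒ N = 341.5 N.
ΣFx = 0 ⇒ f = N_wall = 341.5 N. ΣFy = 0 ⇒ N_floor = 1088 N.
μ_min = f / N_floor = 341.5 / 1088 = 0.314.

μ_min ≈ 0.314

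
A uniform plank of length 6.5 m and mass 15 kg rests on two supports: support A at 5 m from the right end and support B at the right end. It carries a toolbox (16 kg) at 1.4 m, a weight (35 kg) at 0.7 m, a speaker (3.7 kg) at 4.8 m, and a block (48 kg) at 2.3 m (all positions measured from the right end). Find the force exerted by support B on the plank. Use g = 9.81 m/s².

Take moments about support A.
Beam weight: 15 × 9.81 = 147.2 N down at 3.25 m → arm 1.75 m, τ = 147.2 × 1.75 = 257.6 N·m clockwise.
Toolbox: 16 × 9.81 = 157 N down at 1.4 m → arm 3.6 m, τ = 157 × 3.6 = 565.2 N·m clockwise.
Weight: 35 × 9.81 = 343.4 N down at 0.7 m → arm 4.3 m, τ = 343.4 × 4.3 = 1477 N·m clockwise.
Speaker: 3.7 × 9.81 = 36.3 N down at 4.8 m → arm 0.2 m, τ = 36.3 × 0.2 = 7.26 N·m clockwise.
Block: 48 × 9.81 = 470.9 N down at 2.3 m → arm 2.7 m, τ = 470.9 × 2.7 = 1271 N·m clockwise.
Net load moment about support A = 3578 N·m clockwise.
Reaction R at support B is upward at 0 m, arm 5 m → moment R × 5 counterclockwise.
For rotational equilibrium, R × 5 = 3578, so R = 716 N.

R_B ≈ 716 N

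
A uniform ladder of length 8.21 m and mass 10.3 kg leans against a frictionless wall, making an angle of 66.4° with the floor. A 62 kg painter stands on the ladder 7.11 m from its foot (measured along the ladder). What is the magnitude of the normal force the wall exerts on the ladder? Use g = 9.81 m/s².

N_wall ≈ 252 N

Sum moments about the foot of the ladder (the floor normal and friction both act there and drop out).
Ladder weight 10.3×9.81 = 101 N acts at 4.105 m along the ladder; its horizontal arm is 4.105·cos66.4° = 1.643 m → τ = 165.9 N·m clockwise.
Painter: 62×9.81 = 608.2 N at 7.11 m → arm 2.846 m → τ = 1731 N·m clockwise.
Wall normal N acts horizontally at the top; its moment arm is the height L sinθ = 8.21·sin66.4° = 7.523 m, counterclockwise.
For rotational equilibrium, N × 7.523 = 1897, so N = 252 N.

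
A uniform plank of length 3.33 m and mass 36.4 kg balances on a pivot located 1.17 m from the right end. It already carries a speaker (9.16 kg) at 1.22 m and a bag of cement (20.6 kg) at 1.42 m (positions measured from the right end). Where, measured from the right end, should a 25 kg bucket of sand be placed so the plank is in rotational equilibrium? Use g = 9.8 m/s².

About the pivot (at 1.17 m from the right end):
Beam weight: 36.4 × 9.8 = 356.7 N down at 1.665 m → arm 0.495 m, τ = 356.7 × 0.495 = 176.6 N·m counterclockwise.
Speaker: 9.16 × 9.8 = 89.77 N down at 1.22 m → arm 0.05 m, τ = 89.77 × 0.05 = 4.489 N·m counterclockwise.
Bag of cement: 20.6 × 9.8 = 201.9 N down at 1.42 m → arm 0.25 m, τ = 201.9 × 0.25 = 50.48 N·m counterclockwise.
Net moment of existing loads = 231.6 N·m counterclockwise.
The bucket of sand weighs 25 × 9.8 = 245 N and must supply an equal clockwise moment, so its lever arm about the pivot is 231.6 / 245 = 0.945 m.
That puts it at 1.17 − 0.945 = 0.225 m from the right end.

x ≈ 0.225 m from the right end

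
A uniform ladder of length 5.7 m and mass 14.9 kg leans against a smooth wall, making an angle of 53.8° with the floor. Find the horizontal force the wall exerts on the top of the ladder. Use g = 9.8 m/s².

N_wall ≈ 53.4 N

Take moments about the foot of the ladder.
Ladder weight 14.9×9.8 = 146 N acts at 2.85 m along the ladder; its horizontal arm is 2.85·cos53.8° = 1.683 m → τ = 245.7 N·m clockwise.
Wall normal N acts horizontally at the top; its moment arm is the height L sinθ = 5.7·sin53.8° = 4.6 m, counterclockwise.
Στ = 0 ⇒ N × 4.6 = 245.7 ⇒ N = 53.4 N.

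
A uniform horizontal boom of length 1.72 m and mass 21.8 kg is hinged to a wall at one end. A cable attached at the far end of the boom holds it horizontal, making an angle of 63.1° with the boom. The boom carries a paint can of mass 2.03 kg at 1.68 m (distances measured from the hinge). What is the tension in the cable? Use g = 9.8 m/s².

T ≈ 142 N

Take moments about the hinge.
Beam weight: 21.8 × 9.8 = 213.6 N down at 0.86 m → arm 0.86 m, τ = 213.6 × 0.86 = 183.7 N·m clockwise.
Paint can: 2.03 × 9.8 = 19.89 N down at 1.68 m → arm 1.68 m, τ = 19.89 × 1.68 = 33.42 N·m clockwise.
Total clockwise load moment = 217.1 N·m.
The cable tension T acts at 1.72 m; only its component perpendicular to the boom, T sinθ, produces torque. sin 63.1° = 0.8918.
Balancing moments: T × 1.72 × 0.8918 = 217.1, giving T = 217.1 / 1.534 = 142 N.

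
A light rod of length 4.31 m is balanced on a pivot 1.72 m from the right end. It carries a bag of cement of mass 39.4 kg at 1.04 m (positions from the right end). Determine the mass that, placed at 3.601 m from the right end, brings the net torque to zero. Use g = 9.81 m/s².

m ≈ 14.2 kg

About the pivot (at 1.72 m from the right end):
Bag of cement: 39.4 × 9.81 = 386.5 N down at 1.04 m → arm 0.68 m, τ = 386.5 × 0.68 = 262.8 N·m clockwise.
Net moment of known loads = 262.8 N·m clockwise.
An unknown mass m at 3.601 m has arm 1.881 m; its moment is m·g·1.881 counterclockwise.
Setting net torque to zero: m × 9.81 × 1.881 = 262.8 → m = 262.8 / (9.81 × 1.881) = 14.2 kg.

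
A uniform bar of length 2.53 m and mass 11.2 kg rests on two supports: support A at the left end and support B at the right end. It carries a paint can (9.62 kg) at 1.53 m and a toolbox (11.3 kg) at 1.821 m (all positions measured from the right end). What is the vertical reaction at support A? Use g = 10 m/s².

R_A ≈ 196 N

Sum moments about support B (its reaction then has zero moment arm).
Beam weight: 11.2 × 10 = 112 N down at 1.265 m → arm 1.265 m, τ = 112 × 1.265 = 141.7 N·m counterclockwise.
Paint can: 9.62 × 10 = 96.2 N down at 1.53 m → arm 1.53 m, τ = 96.2 × 1.53 = 147.2 N·m counterclockwise.
Toolbox: 11.3 × 10 = 113 N down at 1.821 m → arm 1.821 m, τ = 113 × 1.821 = 205.8 N·m counterclockwise.
Net load moment about support B = 494.7 N·m counterclockwise.
Reaction R at support A is upward at 2.53 m, arm 2.53 m → moment R × 2.53 clockwise.
Στ = 0 ⇒ R × 2.53 = 494.7 ⇒ R = 196 N.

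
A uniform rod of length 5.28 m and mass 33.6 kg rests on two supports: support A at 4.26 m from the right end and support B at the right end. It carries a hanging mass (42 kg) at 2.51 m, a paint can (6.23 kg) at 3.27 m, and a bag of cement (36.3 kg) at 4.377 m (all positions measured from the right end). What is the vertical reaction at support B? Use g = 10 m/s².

R_B ≈ 305 N

Take moments about support A.
Beam weight: 33.6 × 10 = 336 N down at 2.64 m → arm 1.62 m, τ = 336 × 1.62 = 544.3 N·m clockwise.
Hanging mass: 42 × 10 = 420 N down at 2.51 m → arm 1.75 m, τ = 420 × 1.75 = 735 N·m clockwise.
Paint can: 6.23 × 10 = 62.3 N down at 3.27 m → arm 0.99 m, τ = 62.3 × 0.99 = 61.68 N·m clockwise.
Bag of cement: 36.3 × 10 = 363 N down at 4.377 m → arm 0.117 m, τ = 363 × 0.117 = 42.47 N·m counterclockwise.
Net load moment about support A = 1299 N·m clockwise.
Reaction R at support B is upward at 0 m, arm 4.26 m → moment R × 4.26 counterclockwise.
Setting net torque to zero: R × 4.26 = 1299 → R = 305 N.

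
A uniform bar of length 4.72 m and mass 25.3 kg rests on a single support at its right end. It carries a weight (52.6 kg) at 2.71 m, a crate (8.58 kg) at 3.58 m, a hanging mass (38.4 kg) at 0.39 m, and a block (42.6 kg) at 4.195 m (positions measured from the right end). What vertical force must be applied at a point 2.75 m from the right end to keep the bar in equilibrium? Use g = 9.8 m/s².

F ≈ 1520 N

Choose the right end as the axis so the unknown pivot reaction has zero arm there.
Beam weight: 25.3 × 9.8 = 247.9 N down at 2.36 m → arm 2.36 m, τ = 247.9 × 2.36 = 585 N·m counterclockwise.
Weight: 52.6 × 9.8 = 515.5 N down at 2.71 m → arm 2.71 m, τ = 515.5 × 2.71 = 1397 N·m counterclockwise.
Crate: 8.58 × 9.8 = 84.08 N down at 3.58 m → arm 3.58 m, τ = 84.08 × 3.58 = 301 N·m counterclockwise.
Hanging mass: 38.4 × 9.8 = 376.3 N down at 0.39 m → arm 0.39 m, τ = 376.3 × 0.39 = 146.8 N·m counterclockwise.
Block: 42.6 × 9.8 = 417.5 N down at 4.195 m → arm 4.195 m, τ = 417.5 × 4.195 = 1751 N·m counterclockwise.
Net moment of the loads = 4181 N·m counterclockwise.
The upward force F acts at a point 2.75 m from the right end, arm 2.75 m, giving F × 2.75 clockwise.
Balancing moments: F × 2.75 = 4181, giving F = 4181 / 2.75 = 1520 N.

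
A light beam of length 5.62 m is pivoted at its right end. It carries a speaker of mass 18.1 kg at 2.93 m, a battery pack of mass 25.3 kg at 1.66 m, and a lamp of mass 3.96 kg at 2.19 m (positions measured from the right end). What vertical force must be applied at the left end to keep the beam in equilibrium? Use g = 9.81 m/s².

About the right end:
Speaker: 18.1 × 9.81 = 177.6 N down at 2.93 m → arm 2.93 m, τ = 177.6 × 2.93 = 520.4 N·m counterclockwise.
Battery pack: 25.3 × 9.81 = 248.2 N down at 1.66 m → arm 1.66 m, τ = 248.2 × 1.66 = 412 N·m counterclockwise.
Lamp: 3.96 × 9.81 = 38.85 N down at 2.19 m → arm 2.19 m, τ = 38.85 × 2.19 = 85.08 N·m counterclockwise.
Net moment of the loads = 1017 N·m counterclockwise.
The upward force F acts at the left end, arm 5.62 m, giving F × 5.62 clockwise.
Setting net torque to zero: F × 5.62 = 1017 → F = 1017 / 5.62 = 181 N.

F ≈ 181 N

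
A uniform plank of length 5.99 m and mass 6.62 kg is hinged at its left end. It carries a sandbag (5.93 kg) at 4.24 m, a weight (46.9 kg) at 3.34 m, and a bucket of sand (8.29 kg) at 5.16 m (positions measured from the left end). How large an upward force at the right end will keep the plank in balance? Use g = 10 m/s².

F ≈ 408 N

Take moments about the left end.
Beam weight: 6.62 × 10 = 66.2 N down at 2.995 m → arm 2.995 m, τ = 66.2 × 2.995 = 198.3 N·m clockwise.
Sandbag: 5.93 × 10 = 59.3 N down at 4.24 m → arm 4.24 m, τ = 59.3 × 4.24 = 251.4 N·m clockwise.
Weight: 46.9 × 10 = 469 N down at 3.34 m → arm 3.34 m, τ = 469 × 3.34 = 1566 N·m clockwise.
Bucket of sand: 8.29 × 10 = 82.9 N down at 5.16 m → arm 5.16 m, τ = 82.9 × 5.16 = 427.8 N·m clockwise.
Net moment of the loads = 2444 N·m clockwise.
The upward force F acts at the right end, arm 5.99 m, giving F × 5.99 counterclockwise.
Στ = 0 ⇒ F × 5.99 = 2444 ⇒ F = 2444 / 5.99 = 408 N.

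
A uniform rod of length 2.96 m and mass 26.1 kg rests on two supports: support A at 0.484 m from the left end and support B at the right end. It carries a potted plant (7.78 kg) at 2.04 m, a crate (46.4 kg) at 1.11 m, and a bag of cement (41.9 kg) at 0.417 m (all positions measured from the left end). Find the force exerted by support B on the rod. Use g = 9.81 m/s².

Sum moments about support A (its reaction then has zero moment arm).
Beam weight: 26.1 × 9.81 = 256 N down at 1.48 m → arm 0.996 m, τ = 256 × 0.996 = 255 N·m clockwise.
Potted plant: 7.78 × 9.81 = 76.32 N down at 2.04 m → arm 1.556 m, τ = 76.32 × 1.556 = 118.8 N·m clockwise.
Crate: 46.4 × 9.81 = 455.2 N down at 1.11 m → arm 0.626 m, τ = 455.2 × 0.626 = 285 N·m clockwise.
Bag of cement: 41.9 × 9.81 = 411 N down at 0.417 m → arm 0.067 m, τ = 411 × 0.067 = 27.54 N·m counterclockwise.
Net load moment about support A = 631.3 N·m clockwise.
Reaction R at support B is upward at 2.96 m, arm 2.476 m → moment R × 2.476 counterclockwise.
Στ = 0 ⇒ R × 2.476 = 631.3 ⇒ R = 255 N.

R_B ≈ 255 N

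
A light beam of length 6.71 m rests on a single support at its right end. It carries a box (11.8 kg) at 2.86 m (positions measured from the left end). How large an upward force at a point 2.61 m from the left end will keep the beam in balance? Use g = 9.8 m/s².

F ≈ 109 N

Take moments about the right end.
Box: 11.8 × 9.8 = 115.6 N down at 2.86 m → arm 3.85 m, τ = 115.6 × 3.85 = 445.1 N·m counterclockwise.
Net moment of the loads = 445.1 N·m counterclockwise.
The upward force F acts at a point 2.61 m from the left end, arm 4.1 m, giving F × 4.1 clockwise.
Setting net torque to zero: F × 4.1 = 445.1 → F = 445.1 / 4.1 = 109 N.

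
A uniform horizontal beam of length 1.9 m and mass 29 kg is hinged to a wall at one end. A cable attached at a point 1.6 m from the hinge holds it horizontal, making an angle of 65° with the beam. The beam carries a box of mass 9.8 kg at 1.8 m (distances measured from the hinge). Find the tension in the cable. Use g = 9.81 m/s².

T ≈ 306 N

Taking torques about the hinge:
Beam weight: 29 × 9.81 = 284.5 N down at 0.95 m → arm 0.95 m, τ = 284.5 × 0.95 = 270.3 N·m clockwise.
Box: 9.8 × 9.81 = 96.14 N down at 1.8 m → arm 1.8 m, τ = 96.14 × 1.8 = 173.1 N·m clockwise.
Total clockwise load moment = 443.4 N·m.
The cable tension T acts at 1.6 m; only its component perpendicular to the beam, T sinθ, produces torque. sin 65° = 0.9063.
Στ = 0 ⇒ T × 1.6 × 0.9063 = 443.4 ⇒ T = 443.4 / 1.45 = 306 N.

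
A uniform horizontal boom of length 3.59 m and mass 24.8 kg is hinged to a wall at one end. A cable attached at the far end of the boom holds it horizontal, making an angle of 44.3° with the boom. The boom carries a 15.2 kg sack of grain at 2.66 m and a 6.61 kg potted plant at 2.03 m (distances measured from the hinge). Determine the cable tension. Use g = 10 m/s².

T ≈ 392 N

Choose the hinge as the axis so the unknown hinge reaction has zero arm there.
Beam weight: 24.8 × 10 = 248 N down at 1.795 m → arm 1.795 m, τ = 248 × 1.795 = 445.2 N·m clockwise.
Sack of grain: 15.2 × 10 = 152 N down at 2.66 m → arm 2.66 m, τ = 152 × 2.66 = 404.3 N·m clockwise.
Potted plant: 6.61 × 10 = 66.1 N down at 2.03 m → arm 2.03 m, τ = 66.1 × 2.03 = 134.2 N·m clockwise.
Total clockwise load moment = 983.7 N·m.
The cable tension T acts at 3.59 m; only its component perpendicular to the boom, T sinθ, produces torque. sin 44.3° = 0.6984.
Setting net torque to zero: T × 3.59 × 0.6984 = 983.7 → T = 983.7 / 2.507 = 392 N.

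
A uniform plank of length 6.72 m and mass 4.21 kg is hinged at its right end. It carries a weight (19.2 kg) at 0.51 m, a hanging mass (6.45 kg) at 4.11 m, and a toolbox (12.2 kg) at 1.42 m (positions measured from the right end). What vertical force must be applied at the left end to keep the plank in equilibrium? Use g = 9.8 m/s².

Sum moments about the right end (the unknown pivot reaction has zero arm there).
Beam weight: 4.21 × 9.8 = 41.26 N down at 3.36 m → arm 3.36 m, τ = 41.26 × 3.36 = 138.6 N·m counterclockwise.
Weight: 19.2 × 9.8 = 188.2 N down at 0.51 m → arm 0.51 m, τ = 188.2 × 0.51 = 95.98 N·m counterclockwise.
Hanging mass: 6.45 × 9.8 = 63.21 N down at 4.11 m → arm 4.11 m, τ = 63.21 × 4.11 = 259.8 N·m counterclockwise.
Toolbox: 12.2 × 9.8 = 119.6 N down at 1.42 m → arm 1.42 m, τ = 119.6 × 1.42 = 169.8 N·m counterclockwise.
Net moment of the loads = 664.2 N·m counterclockwise.
The upward force F acts at the left end, arm 6.72 m, giving F × 6.72 clockwise.
Balancing moments: F × 6.72 = 664.2, giving F = 664.2 / 6.72 = 98.8 N.

F ≈ 98.8 N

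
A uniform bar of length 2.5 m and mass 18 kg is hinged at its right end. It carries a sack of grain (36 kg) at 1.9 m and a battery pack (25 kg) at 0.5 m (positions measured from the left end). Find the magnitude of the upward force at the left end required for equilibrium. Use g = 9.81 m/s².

F ≈ 369 N

Sum moments about the right end (the unknown pivot reaction has zero arm there).
Beam weight: 18 × 9.81 = 176.6 N down at 1.25 m → arm 1.25 m, τ = 176.6 × 1.25 = 220.8 N·m counterclockwise.
Sack of grain: 36 × 9.81 = 353.2 N down at 1.9 m → arm 0.6 m, τ = 353.2 × 0.6 = 211.9 N·m counterclockwise.
Battery pack: 25 × 9.81 = 245.2 N down at 0.5 m → arm 2 m, τ = 245.2 × 2 = 490.4 N·m counterclockwise.
Net moment of the loads = 923.1 N·m counterclockwise.
The upward force F acts at the left end, arm 2.5 m, giving F × 2.5 clockwise.
Balancing moments: F × 2.5 = 923.1, giving F = 923.1 / 2.5 = 369 N.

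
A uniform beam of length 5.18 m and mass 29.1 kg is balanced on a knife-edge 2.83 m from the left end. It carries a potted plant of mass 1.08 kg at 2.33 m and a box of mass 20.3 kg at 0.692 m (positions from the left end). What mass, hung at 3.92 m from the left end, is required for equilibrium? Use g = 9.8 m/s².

m ≈ 46.7 kg

About the knife-edge (at 2.83 m from the left end):
Beam weight: 29.1 × 9.8 = 285.2 N down at 2.59 m → arm 0.24 m, τ = 285.2 × 0.24 = 68.45 N·m counterclockwise.
Potted plant: 1.08 × 9.8 = 10.58 N down at 2.33 m → arm 0.5 m, τ = 10.58 × 0.5 = 5.29 N·m counterclockwise.
Box: 20.3 × 9.8 = 198.9 N down at 0.692 m → arm 2.138 m, τ = 198.9 × 2.138 = 425.2 N·m counterclockwise.
Net moment of known loads = 498.9 N·m counterclockwise.
An unknown mass m at 3.92 m has arm 1.09 m; its moment is m·g·1.09 clockwise.
Balancing moments: m × 9.8 × 1.09 = 498.9, giving m = 498.9 / (9.8 × 1.09) = 46.7 kg.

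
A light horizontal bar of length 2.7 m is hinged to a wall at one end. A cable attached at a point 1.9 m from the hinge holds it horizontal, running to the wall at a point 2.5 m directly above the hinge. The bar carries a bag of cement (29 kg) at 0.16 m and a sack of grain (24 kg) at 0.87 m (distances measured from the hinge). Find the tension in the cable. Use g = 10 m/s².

About the hinge:
Bag of cement: 29 × 10 = 290 N down at 0.16 m → arm 0.16 m, τ = 290 × 0.16 = 46.4 N·m clockwise.
Sack of grain: 24 × 10 = 240 N down at 0.87 m → arm 0.87 m, τ = 240 × 0.87 = 208.8 N·m clockwise.
Total clockwise load moment = 255.2 N·m.
The cable tension T acts at 1.9 m; only its component perpendicular to the bar, T sinθ, produces torque. sinθ = h/√(h²+d²) = 2.5/√(2.5²+1.9²) = 0.7962.
Στ = 0 ⇒ T × 1.9 × 0.7962 = 255.2 ⇒ T = 255.2 / 1.513 = 169 N.

T ≈ 169 N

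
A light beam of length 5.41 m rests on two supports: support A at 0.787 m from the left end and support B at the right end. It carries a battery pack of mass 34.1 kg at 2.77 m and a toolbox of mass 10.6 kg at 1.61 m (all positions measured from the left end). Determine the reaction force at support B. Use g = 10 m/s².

R_B ≈ 165 N

About support A:
Battery pack: 34.1 × 10 = 341 N down at 2.77 m → arm 1.983 m, τ = 341 × 1.983 = 676.2 N·m clockwise.
Toolbox: 10.6 × 10 = 106 N down at 1.61 m → arm 0.823 m, τ = 106 × 0.823 = 87.24 N·m clockwise.
Net load moment about support A = 763.4 N·m clockwise.
Reaction R at support B is upward at 5.41 m, arm 4.623 m → moment R × 4.623 counterclockwise.
Στ = 0 ⇒ R × 4.623 = 763.4 ⇒ R = 165 N.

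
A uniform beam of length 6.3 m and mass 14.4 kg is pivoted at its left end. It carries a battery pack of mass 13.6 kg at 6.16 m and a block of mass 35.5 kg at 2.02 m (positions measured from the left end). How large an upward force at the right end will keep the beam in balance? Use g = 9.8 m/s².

Take moments about the left end.
Beam weight: 14.4 × 9.8 = 141.1 N down at 3.15 m → arm 3.15 m, τ = 141.1 × 3.15 = 444.5 N·m clockwise.
Battery pack: 13.6 × 9.8 = 133.3 N down at 6.16 m → arm 6.16 m, τ = 133.3 × 6.16 = 821.1 N·m clockwise.
Block: 35.5 × 9.8 = 347.9 N down at 2.02 m → arm 2.02 m, τ = 347.9 × 2.02 = 702.8 N·m clockwise.
Net moment of the loads = 1968 N·m clockwise.
The upward force F acts at the right end, arm 6.3 m, giving F × 6.3 counterclockwise.
Στ = 0 ⇒ F × 6.3 = 1968 ⇒ F = 1968 / 6.3 = 312 N.

F ≈ 312 N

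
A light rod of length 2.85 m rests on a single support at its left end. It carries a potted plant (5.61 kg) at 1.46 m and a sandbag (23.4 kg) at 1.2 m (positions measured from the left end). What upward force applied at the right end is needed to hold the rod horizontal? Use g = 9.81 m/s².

F ≈ 125 N

Taking torques about the left end:
Potted plant: 5.61 × 9.81 = 55.03 N down at 1.46 m → arm 1.46 m, τ = 55.03 × 1.46 = 80.34 N·m clockwise.
Sandbag: 23.4 × 9.81 = 229.6 N down at 1.2 m → arm 1.2 m, τ = 229.6 × 1.2 = 275.5 N·m clockwise.
Net moment of the loads = 355.8 N·m clockwise.
The upward force F acts at the right end, arm 2.85 m, giving F × 2.85 counterclockwise.
Στ = 0 ⇒ F × 2.85 = 355.8 ⇒ F = 355.8 / 2.85 = 125 N.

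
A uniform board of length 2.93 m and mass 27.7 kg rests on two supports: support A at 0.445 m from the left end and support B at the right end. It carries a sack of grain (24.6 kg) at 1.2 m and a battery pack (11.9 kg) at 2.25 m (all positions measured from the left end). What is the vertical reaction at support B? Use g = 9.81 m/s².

About support A:
Beam weight: 27.7 × 9.81 = 271.7 N down at 1.465 m → arm 1.02 m, τ = 271.7 × 1.02 = 277.1 N·m clockwise.
Sack of grain: 24.6 × 9.81 = 241.3 N down at 1.2 m → arm 0.755 m, τ = 241.3 × 0.755 = 182.2 N·m clockwise.
Battery pack: 11.9 × 9.81 = 116.7 N down at 2.25 m → arm 1.805 m, τ = 116.7 × 1.805 = 210.6 N·m clockwise.
Net load moment about support A = 669.9 N·m clockwise.
Reaction R at support B is upward at 2.93 m, arm 2.485 m → moment R × 2.485 counterclockwise.
Balancing moments: R × 2.485 = 669.9, giving R = 270 N.

R_B ≈ 270 N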